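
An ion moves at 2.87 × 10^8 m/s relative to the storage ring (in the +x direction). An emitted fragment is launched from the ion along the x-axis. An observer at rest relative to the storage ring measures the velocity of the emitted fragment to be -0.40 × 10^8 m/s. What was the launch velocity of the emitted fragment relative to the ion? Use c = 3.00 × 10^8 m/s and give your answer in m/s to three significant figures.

v = 0.957c, u = -0.133c.
Invert the composition law: u' = (u − v)/(1 − uv/c²).
u' = (-0.133 − 0.957) / (1 − (-0.133)(0.957)) = -1.0900/1.1276 = -0.9667.
u' = -0.9667 × 3.00 × 10^8 m/s.

-2.90 × 10^8 m/s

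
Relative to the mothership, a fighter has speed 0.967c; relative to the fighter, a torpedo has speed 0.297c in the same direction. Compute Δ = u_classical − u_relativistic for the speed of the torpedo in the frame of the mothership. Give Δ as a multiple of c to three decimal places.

Galilean: u_cl = 0.297 + 0.967 = 1.2640.
Relativistic: u_rel = (0.297 + 0.967) / (1 + 0.297·0.967) = 1.2640/1.2872 = 0.9820.
Δ = 1.2640 − 0.9820 = 0.2820.
(The classical prediction exceeds c; the relativistic result does not.)

Δ = 0.282c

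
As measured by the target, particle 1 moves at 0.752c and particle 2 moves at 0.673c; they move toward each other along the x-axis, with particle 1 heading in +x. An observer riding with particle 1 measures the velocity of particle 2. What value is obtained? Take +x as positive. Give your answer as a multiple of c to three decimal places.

-0.946c

β_A = 0.752, β_B = -0.673.
Transform to A's frame with the inverse velocity-addition law: u' = (u − v)/(1 − uv/c²), taking u = β_B and v = β_A.
u' = (-0.673 − 0.752) / (1 − (0.752)(-0.673)) = -1.4250/1.5061 = -0.9462.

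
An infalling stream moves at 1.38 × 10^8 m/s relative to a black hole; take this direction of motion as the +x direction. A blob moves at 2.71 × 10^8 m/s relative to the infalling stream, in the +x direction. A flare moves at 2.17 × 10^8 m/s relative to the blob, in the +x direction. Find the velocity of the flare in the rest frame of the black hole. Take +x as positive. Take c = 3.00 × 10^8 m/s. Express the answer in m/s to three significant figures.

Apply u = (u' + v)/(1 + u'v/c²) successively, working outward toward the black hole.
(Dividing each given speed by c = 3.00 × 10^8 m/s to work in units of c.)
Start: velocity of the infalling stream relative to the black hole = 0.4600c.
Compose with the blob (u' = 0.903 in the infalling stream frame): u_1 = (0.903 + 0.460) / (1 + 0.903·0.460) = 1.3633/1.4155 = 0.9631.
Compose with the flare (u' = 0.723 in the blob frame): u_2 = (0.723 + 0.963) / (1 + 0.723·0.963) = 1.6865/1.6967 = 0.9940.
So u = 0.9940 × 3.00 × 10^8 m/s.

2.98 × 10^8 m/s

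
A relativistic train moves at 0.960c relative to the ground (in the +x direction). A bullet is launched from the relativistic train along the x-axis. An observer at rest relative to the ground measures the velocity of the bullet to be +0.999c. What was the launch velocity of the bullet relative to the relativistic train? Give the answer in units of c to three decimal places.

Invert the composition law: u' = (u − v)/(1 − uv/c²).
u' = (0.999 − 0.960) / (1 − (0.999)(0.960)) = 0.0390/0.0410 = 0.9521.

+0.952c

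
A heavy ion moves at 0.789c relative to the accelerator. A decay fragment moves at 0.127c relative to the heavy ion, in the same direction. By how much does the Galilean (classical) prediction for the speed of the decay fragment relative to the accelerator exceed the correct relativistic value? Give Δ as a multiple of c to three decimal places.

Δ = 0.083c

Galilean: u_cl = 0.127 + 0.789 = 0.9160.
Relativistic: u_rel = (0.127 + 0.789) / (1 + 0.127·0.789) = 0.9160/1.1002 = 0.8326.
Δ = 0.9160 − 0.8326 = 0.0834.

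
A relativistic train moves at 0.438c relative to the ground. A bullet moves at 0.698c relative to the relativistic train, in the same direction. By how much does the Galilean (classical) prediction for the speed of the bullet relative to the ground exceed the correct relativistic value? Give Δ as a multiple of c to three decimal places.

Δ = 0.266c

Galilean: u_cl = 0.698 + 0.438 = 1.1360.
Relativistic: u_rel = (0.698 + 0.438) / (1 + 0.698·0.438) = 1.1360/1.3057 = 0.8700.
Δ = 1.1360 − 0.8700 = 0.2660.
(The classical prediction exceeds c; the relativistic result does not.)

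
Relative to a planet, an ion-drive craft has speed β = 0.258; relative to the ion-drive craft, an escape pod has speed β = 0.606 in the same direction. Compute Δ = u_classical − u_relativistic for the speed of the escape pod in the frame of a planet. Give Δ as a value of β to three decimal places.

Galilean: u_cl = 0.606 + 0.258 = 0.8640.
Relativistic: u_rel = (0.606 + 0.258) / (1 + 0.606·0.258) = 0.8640/1.1563 = 0.7472.
Δ = 0.8640 − 0.7472 = 0.1168.

Δ = 0.117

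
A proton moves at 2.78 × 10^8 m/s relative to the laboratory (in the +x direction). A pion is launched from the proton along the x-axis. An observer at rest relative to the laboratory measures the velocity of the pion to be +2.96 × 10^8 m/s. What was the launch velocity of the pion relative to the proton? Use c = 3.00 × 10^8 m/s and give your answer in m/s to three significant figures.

+2.10 × 10^8 m/s

v = 0.927c, u = 0.987c.
Invert the composition law: u' = (u − v)/(1 − uv/c²).
u' = (0.987 − 0.927) / (1 − (0.987)(0.927)) = 0.0600/0.0857 = 0.7002.
u' = 0.7002 × 3.00 × 10^8 m/s.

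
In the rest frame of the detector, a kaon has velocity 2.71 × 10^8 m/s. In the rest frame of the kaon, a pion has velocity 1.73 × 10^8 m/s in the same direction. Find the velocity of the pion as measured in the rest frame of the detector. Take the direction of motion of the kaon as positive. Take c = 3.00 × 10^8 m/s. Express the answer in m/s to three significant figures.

In units of c (dividing by 3.00 × 10^8 m/s): v = 0.903, u' = 0.577.
u = (u' + v)/(1 + u'v/c²):
u = (0.577 + 0.903) / (1 + 0.577·0.903) = 1.4800/1.5209 = 0.9731
Converting back: u = 0.9731 × 3.00 × 10^8 m/s.

2.92 × 10^8 m/s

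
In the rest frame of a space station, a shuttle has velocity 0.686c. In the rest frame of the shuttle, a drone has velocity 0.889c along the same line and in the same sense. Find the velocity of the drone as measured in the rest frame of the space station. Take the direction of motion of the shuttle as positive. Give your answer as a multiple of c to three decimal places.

0.978c

With v = 0.686 and u' = 0.889 (in units of c),
u = (u' + v)/(1 + u'v/c²):
u = (0.889 + 0.686) / (1 + 0.889·0.686) = 1.5750/1.6099 = 0.9783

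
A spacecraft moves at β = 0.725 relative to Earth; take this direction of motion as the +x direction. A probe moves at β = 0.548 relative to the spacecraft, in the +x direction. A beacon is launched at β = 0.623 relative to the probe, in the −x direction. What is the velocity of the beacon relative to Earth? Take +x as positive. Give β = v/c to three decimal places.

Apply u = (u' + v)/(1 + u'v/c²) successively, working outward toward Earth.
Start: velocity of the spacecraft relative to Earth = 0.7250c.
Compose with the probe (u' = 0.548 in the spacecraft frame): u_1 = (0.548 + 0.725) / (1 + 0.548·0.725) = 1.2730/1.3973 = 0.9110.
Compose with the beacon (u' = -0.623 in the probe frame): u_2 = (-0.623 + 0.911) / (1 + (-0.623)·0.911) = 0.2880/0.4324 = 0.6661.

β = +0.666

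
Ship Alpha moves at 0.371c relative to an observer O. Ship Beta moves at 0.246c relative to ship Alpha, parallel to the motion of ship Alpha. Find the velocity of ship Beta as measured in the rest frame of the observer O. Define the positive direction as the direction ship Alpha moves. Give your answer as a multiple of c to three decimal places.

With v = 0.371 and u' = 0.246 (in units of c),
u = (u' + v)/(1 + u'v/c²):
u = (0.246 + 0.371) / (1 + 0.246·0.371) = 0.6170/1.0913 = 0.5654
(Galilean addition would give +0.617c.)

0.565c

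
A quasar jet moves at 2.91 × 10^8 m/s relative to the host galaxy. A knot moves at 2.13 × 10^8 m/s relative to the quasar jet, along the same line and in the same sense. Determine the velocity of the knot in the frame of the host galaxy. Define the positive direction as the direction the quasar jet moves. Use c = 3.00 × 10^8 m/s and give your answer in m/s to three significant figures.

2.98 × 10^8 m/s

In units of c (dividing by 3.00 × 10^8 m/s): v = 0.970, u' = 0.710.
u = (u' + v)/(1 + u'v/c²):
u = (0.710 + 0.970) / (1 + 0.710·0.970) = 1.6800/1.6887 = 0.9948
(Galilean addition would give +1.680c, exceeding c.)
Converting back: u = 0.9948 × 3.00 × 10^8 m/s.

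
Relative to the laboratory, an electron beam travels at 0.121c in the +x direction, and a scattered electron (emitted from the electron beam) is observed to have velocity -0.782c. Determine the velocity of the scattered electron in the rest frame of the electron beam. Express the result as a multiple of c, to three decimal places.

-0.825c

Invert the composition law: u' = (u − v)/(1 − uv/c²).
u' = (-0.782 − 0.121) / (1 − (-0.782)(0.121)) = -0.9030/1.0946 = -0.8249.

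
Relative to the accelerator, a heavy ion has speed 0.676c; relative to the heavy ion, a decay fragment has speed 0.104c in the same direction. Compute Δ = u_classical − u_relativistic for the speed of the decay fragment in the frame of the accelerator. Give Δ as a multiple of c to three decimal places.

Δ = 0.051c

Galilean: u_cl = 0.104 + 0.676 = 0.7800.
Relativistic: u_rel = (0.104 + 0.676) / (1 + 0.104·0.676) = 0.7800/1.0703 = 0.7288.
Δ = 0.7800 − 0.7288 = 0.0512.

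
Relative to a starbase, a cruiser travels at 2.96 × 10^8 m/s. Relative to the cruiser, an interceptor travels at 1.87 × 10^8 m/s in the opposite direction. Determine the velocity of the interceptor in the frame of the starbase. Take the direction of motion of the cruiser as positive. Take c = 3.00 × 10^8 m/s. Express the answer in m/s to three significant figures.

In units of c (dividing by 3.00 × 10^8 m/s): v = 0.987, u' = -0.623.
u = (u' + v)/(1 + u'v/c²):
u = (-0.623 + 0.987) / (1 + (-0.623)·0.987) = 0.3633/0.3850 = 0.9438
(Galilean addition would give +0.363c.)
Converting back: u = 0.9438 × 3.00 × 10^8 m/s.

+2.83 × 10^8 m/s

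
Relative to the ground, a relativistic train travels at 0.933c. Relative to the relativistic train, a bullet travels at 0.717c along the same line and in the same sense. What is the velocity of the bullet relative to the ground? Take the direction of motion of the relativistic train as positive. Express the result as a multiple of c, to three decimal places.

With v = 0.933 and u' = 0.717 (in units of c),
u = (u' + v)/(1 + u'v/c²):
u = (0.717 + 0.933) / (1 + 0.717·0.933) = 1.6500/1.6690 = 0.9886

0.989c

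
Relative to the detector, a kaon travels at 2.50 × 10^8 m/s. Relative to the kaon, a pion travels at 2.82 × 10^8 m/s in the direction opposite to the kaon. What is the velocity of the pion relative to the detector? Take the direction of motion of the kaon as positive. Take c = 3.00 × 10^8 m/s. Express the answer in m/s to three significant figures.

-1.48 × 10^8 m/s

In units of c (dividing by 3.00 × 10^8 m/s): v = 0.833, u' = -0.940.
u = (u' + v)/(1 + u'v/c²):
u = (-0.940 + 0.833) / (1 + (-0.940)·0.833) = -0.1067/0.2167 = -0.4923
(Galilean addition would give -0.107c.)
Converting back: u = -0.4923 × 3.00 × 10^8 m/s.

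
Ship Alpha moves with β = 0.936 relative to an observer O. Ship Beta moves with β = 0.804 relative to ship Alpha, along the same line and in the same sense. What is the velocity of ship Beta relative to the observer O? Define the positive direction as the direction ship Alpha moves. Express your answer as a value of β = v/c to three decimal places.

With v = 0.936 and u' = 0.804 (in units of c),
u = (u' + v)/(1 + u'v/c²):
u = (0.804 + 0.936) / (1 + 0.804·0.936) = 1.7400/1.7525 = 0.9928

β = 0.993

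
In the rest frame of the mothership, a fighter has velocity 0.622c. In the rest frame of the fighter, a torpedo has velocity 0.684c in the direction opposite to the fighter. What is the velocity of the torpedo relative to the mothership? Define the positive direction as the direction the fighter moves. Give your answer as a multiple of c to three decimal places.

With v = 0.622 and u' = -0.684 (in units of c),
u = (u' + v)/(1 + u'v/c²):
u = (-0.684 + 0.622) / (1 + (-0.684)·0.622) = -0.0620/0.5746 = -0.1079

-0.108c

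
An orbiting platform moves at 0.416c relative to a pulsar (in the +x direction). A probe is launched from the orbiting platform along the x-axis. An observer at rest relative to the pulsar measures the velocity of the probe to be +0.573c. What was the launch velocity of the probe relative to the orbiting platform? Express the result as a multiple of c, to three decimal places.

Invert the composition law: u' = (u − v)/(1 − uv/c²).
u' = (0.573 − 0.416) / (1 − (0.573)(0.416)) = 0.1570/0.7616 = 0.2061.

+0.206c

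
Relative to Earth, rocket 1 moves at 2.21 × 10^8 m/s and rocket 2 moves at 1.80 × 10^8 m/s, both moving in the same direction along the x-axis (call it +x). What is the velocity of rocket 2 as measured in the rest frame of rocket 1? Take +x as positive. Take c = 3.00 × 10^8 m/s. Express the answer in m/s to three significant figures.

-7.35 × 10^7 m/s

β_A = 0.737, β_B = 0.600 (dividing each by c = 3.00 × 10^8 m/s).
Transform to A's frame with the inverse velocity-addition law: u' = (u − v)/(1 − uv/c²), taking u = β_B and v = β_A.
u' = (0.600 − 0.737) / (1 − (0.737)(0.600)) = -0.1367/0.5580 = -0.2449.
u' = -0.2449 × 3.00 × 10^8 m/s.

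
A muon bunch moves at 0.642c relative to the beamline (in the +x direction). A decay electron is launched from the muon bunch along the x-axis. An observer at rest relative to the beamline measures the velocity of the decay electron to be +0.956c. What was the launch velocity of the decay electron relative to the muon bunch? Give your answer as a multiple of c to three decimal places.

+0.813c

Invert the composition law: u' = (u − v)/(1 − uv/c²).
u' = (0.956 − 0.642) / (1 − (0.956)(0.642)) = 0.3140/0.3862 = 0.8129.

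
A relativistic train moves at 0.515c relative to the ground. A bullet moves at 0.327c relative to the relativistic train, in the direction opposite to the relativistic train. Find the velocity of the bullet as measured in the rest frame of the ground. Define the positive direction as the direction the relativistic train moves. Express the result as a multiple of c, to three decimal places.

With v = 0.515 and u' = -0.327 (in units of c),
u = (u' + v)/(1 + u'v/c²):
u = (-0.327 + 0.515) / (1 + (-0.327)·0.515) = 0.1880/0.8316 = 0.2261

+0.226c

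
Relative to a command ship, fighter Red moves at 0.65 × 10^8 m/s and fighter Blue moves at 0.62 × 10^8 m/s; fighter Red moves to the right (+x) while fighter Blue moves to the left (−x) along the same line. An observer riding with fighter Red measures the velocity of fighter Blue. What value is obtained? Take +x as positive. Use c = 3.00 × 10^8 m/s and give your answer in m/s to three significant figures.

-1.22 × 10^8 m/s

β_A = 0.217, β_B = -0.207 (dividing each by c = 3.00 × 10^8 m/s).
Transform to A's frame with the inverse velocity-addition law: u' = (u − v)/(1 − uv/c²), taking u = β_B and v = β_A.
u' = (-0.207 − 0.217) / (1 − (0.217)(-0.207)) = -0.4233/1.0448 = -0.4052.
u' = -0.4052 × 3.00 × 10^8 m/s.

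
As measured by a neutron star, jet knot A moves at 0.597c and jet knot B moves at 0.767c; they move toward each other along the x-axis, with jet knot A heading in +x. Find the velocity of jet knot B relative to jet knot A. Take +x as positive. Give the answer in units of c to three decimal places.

-0.936c

β_A = 0.597, β_B = -0.767.
Transform to A's frame with the inverse velocity-addition law: u' = (u − v)/(1 − uv/c²), taking u = β_B and v = β_A.
u' = (-0.767 − 0.597) / (1 − (0.597)(-0.767)) = -1.3640/1.4579 = -0.9356.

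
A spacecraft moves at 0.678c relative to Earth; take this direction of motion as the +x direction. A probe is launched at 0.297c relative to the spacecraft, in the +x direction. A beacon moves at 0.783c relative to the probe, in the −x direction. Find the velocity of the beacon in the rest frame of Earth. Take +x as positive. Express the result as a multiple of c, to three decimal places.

+0.078c

Apply u = (u' + v)/(1 + u'v/c²) successively, working outward toward Earth.
Start: velocity of the spacecraft relative to Earth = 0.6780c.
Compose with the probe (u' = 0.297 in the spacecraft frame): u_1 = (0.297 + 0.678) / (1 + 0.297·0.678) = 0.9750/1.2014 = 0.8116.
Compose with the beacon (u' = -0.783 in the probe frame): u_2 = (-0.783 + 0.812) / (1 + (-0.783)·0.812) = 0.0286/0.3645 = 0.0784.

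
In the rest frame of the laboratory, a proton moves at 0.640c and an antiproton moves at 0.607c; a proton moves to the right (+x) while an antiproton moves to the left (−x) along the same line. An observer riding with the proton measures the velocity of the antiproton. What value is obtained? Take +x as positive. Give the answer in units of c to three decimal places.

β_A = 0.640, β_B = -0.607.
Transform to A's frame with the inverse velocity-addition law: u' = (u − v)/(1 − uv/c²), taking u = β_B and v = β_A.
u' = (-0.607 − 0.640) / (1 − (0.640)(-0.607)) = -1.2470/1.3885 = -0.8981.

-0.898c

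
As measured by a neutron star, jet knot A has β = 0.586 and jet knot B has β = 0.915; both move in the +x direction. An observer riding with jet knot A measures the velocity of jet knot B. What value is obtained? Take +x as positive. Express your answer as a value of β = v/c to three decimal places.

β = +0.709

β_A = 0.586, β_B = 0.915.
Transform to A's frame with the inverse velocity-addition law: u' = (u − v)/(1 − uv/c²), taking u = β_B and v = β_A.
u' = (0.915 − 0.586) / (1 − (0.586)(0.915)) = 0.3290/0.4638 = 0.7093.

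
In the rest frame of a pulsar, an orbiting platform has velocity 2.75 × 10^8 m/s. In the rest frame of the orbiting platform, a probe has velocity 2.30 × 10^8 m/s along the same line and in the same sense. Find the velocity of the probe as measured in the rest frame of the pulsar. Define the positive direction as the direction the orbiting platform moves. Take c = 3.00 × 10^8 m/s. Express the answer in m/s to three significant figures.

In units of c (dividing by 3.00 × 10^8 m/s): v = 0.917, u' = 0.767.
u = (u' + v)/(1 + u'v/c²):
u = (0.767 + 0.917) / (1 + 0.767·0.917) = 1.6833/1.7028 = 0.9886
Converting back: u = 0.9886 × 3.00 × 10^8 m/s.

2.97 × 10^8 m/s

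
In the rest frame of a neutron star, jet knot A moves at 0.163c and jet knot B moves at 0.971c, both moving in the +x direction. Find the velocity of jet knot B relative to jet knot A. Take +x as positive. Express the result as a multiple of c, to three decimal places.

β_A = 0.163, β_B = 0.971.
Transform to A's frame with the inverse velocity-addition law: u' = (u − v)/(1 − uv/c²), taking u = β_B and v = β_A.
u' = (0.971 − 0.163) / (1 − (0.163)(0.971)) = 0.8080/0.8417 = 0.9599.

+0.960c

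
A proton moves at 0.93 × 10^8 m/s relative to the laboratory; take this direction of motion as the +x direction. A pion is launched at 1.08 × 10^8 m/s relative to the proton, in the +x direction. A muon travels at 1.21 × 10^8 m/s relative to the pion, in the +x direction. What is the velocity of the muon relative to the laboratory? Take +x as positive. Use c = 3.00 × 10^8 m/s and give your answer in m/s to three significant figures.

2.43 × 10^8 m/s

Apply u = (u' + v)/(1 + u'v/c²) successively, working outward toward the laboratory.
(Dividing each given speed by c = 3.00 × 10^8 m/s to work in units of c.)
Start: velocity of the proton relative to the laboratory = 0.3100c.
Compose with the pion (u' = 0.360 in the proton frame): u_1 = (0.360 + 0.310) / (1 + 0.360·0.310) = 0.6700/1.1116 = 0.6027.
Compose with the muon (u' = 0.403 in the pion frame): u_2 = (0.403 + 0.603) / (1 + 0.403·0.603) = 1.0061/1.2431 = 0.8093.
So u = 0.8093 × 3.00 × 10^8 m/s.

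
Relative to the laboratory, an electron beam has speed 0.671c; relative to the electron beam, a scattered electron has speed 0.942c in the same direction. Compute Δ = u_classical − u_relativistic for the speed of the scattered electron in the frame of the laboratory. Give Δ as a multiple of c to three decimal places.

Δ = 0.625c

Galilean: u_cl = 0.942 + 0.671 = 1.6130.
Relativistic: u_rel = (0.942 + 0.671) / (1 + 0.942·0.671) = 1.6130/1.6321 = 0.9883.
Δ = 1.6130 − 0.9883 = 0.6247.
(The classical prediction exceeds c; the relativistic result does not.)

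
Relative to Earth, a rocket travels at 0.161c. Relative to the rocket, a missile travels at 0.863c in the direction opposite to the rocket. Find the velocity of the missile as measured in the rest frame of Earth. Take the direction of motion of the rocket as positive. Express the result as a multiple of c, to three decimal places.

-0.815c

With v = 0.161 and u' = -0.863 (in units of c),
u = (u' + v)/(1 + u'v/c²):
u = (-0.863 + 0.161) / (1 + (-0.863)·0.161) = -0.7020/0.8611 = -0.8153
(Galilean addition would give -0.702c.)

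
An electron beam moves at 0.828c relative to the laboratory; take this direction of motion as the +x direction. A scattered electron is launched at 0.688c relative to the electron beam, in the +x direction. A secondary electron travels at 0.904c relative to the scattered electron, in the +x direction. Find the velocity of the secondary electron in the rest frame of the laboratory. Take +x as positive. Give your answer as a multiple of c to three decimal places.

Apply u = (u' + v)/(1 + u'v/c²) successively, working outward toward the laboratory.
Start: velocity of the electron beam relative to the laboratory = 0.8280c.
Compose with the scattered electron (u' = 0.688 in the electron beam frame): u_1 = (0.688 + 0.828) / (1 + 0.688·0.828) = 1.5160/1.5697 = 0.9658.
Compose with the secondary electron (u' = 0.904 in the scattered electron frame): u_2 = (0.904 + 0.966) / (1 + 0.904·0.966) = 1.8698/1.8731 = 0.9982.

0.998c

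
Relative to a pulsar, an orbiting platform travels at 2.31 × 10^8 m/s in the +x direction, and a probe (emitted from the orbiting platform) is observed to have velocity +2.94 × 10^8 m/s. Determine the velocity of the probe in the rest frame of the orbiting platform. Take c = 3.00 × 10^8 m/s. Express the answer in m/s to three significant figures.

v = 0.770c, u = 0.980c.
Invert the composition law: u' = (u − v)/(1 − uv/c²).
u' = (0.980 − 0.770) / (1 − (0.980)(0.770)) = 0.2100/0.2454 = 0.8557.
u' = 0.8557 × 3.00 × 10^8 m/s.

+2.57 × 10^8 m/s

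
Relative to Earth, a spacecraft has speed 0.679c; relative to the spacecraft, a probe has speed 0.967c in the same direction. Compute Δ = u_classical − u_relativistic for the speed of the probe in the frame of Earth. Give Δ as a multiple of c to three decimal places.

Galilean: u_cl = 0.967 + 0.679 = 1.6460.
Relativistic: u_rel = (0.967 + 0.679) / (1 + 0.967·0.679) = 1.6460/1.6566 = 0.9936.
Δ = 1.6460 − 0.9936 = 0.6524.
(The classical prediction exceeds c; the relativistic result does not.)

Δ = 0.652c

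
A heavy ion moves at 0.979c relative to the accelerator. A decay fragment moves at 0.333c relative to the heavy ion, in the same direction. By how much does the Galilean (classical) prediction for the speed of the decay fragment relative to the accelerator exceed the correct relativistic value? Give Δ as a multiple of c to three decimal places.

Galilean: u_cl = 0.333 + 0.979 = 1.3120.
Relativistic: u_rel = (0.333 + 0.979) / (1 + 0.333·0.979) = 1.3120/1.3260 = 0.9894.
Δ = 1.3120 − 0.9894 = 0.3226.
(The classical prediction exceeds c; the relativistic result does not.)

Δ = 0.323c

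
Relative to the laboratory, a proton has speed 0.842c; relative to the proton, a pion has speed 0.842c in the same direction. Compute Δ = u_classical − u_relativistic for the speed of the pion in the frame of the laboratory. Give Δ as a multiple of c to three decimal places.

Galilean: u_cl = 0.842 + 0.842 = 1.6840.
Relativistic: u_rel = (0.842 + 0.842) / (1 + 0.842·0.842) = 1.6840/1.7090 = 0.9854.
Δ = 1.6840 − 0.9854 = 0.6986.
(The classical prediction exceeds c; the relativistic result does not.)

Δ = 0.699c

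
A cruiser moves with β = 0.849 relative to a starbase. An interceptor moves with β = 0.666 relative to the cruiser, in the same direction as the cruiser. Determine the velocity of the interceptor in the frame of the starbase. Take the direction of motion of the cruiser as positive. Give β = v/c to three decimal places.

β = 0.968

With v = 0.849 and u' = 0.666 (in units of c),
u = (u' + v)/(1 + u'v/c²):
u = (0.666 + 0.849) / (1 + 0.666·0.849) = 1.5150/1.5654 = 0.9678
(Galilean addition would give +1.515c, exceeding c.)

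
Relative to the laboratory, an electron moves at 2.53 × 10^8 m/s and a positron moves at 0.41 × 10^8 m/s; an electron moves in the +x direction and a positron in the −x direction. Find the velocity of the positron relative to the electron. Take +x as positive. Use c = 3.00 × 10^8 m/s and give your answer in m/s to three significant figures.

-2.64 × 10^8 m/s

β_A = 0.843, β_B = -0.137 (dividing each by c = 3.00 × 10^8 m/s).
Transform to A's frame with the inverse velocity-addition law: u' = (u − v)/(1 − uv/c²), taking u = β_B and v = β_A.
u' = (-0.137 − 0.843) / (1 − (0.843)(-0.137)) = -0.9800/1.1153 = -0.8787.
u' = -0.8787 × 3.00 × 10^8 m/s.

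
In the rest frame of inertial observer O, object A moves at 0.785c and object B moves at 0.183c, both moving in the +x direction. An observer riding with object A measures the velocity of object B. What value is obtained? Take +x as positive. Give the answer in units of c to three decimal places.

-0.703c

β_A = 0.785, β_B = 0.183.
Transform to A's frame with the inverse velocity-addition law: u' = (u − v)/(1 − uv/c²), taking u = β_B and v = β_A.
u' = (0.183 − 0.785) / (1 − (0.785)(0.183)) = -0.6020/0.8563 = -0.7030.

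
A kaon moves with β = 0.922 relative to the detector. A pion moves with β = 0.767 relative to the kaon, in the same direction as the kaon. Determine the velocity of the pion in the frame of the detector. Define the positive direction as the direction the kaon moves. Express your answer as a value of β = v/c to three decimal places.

With v = 0.922 and u' = 0.767 (in units of c),
u = (u' + v)/(1 + u'v/c²):
u = (0.767 + 0.922) / (1 + 0.767·0.922) = 1.6890/1.7072 = 0.9894

β = 0.989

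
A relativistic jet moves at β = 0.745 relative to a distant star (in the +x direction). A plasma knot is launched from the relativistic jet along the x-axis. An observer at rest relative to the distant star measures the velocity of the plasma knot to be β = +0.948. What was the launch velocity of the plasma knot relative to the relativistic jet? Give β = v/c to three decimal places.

β = +0.691

Invert the composition law: u' = (u − v)/(1 − uv/c²).
u' = (0.948 − 0.745) / (1 − (0.948)(0.745)) = 0.2030/0.2937 = 0.6911.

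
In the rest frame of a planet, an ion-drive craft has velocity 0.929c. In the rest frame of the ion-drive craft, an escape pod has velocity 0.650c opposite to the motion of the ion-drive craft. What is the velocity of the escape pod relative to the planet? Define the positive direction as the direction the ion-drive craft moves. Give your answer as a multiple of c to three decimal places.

+0.704c

With v = 0.929 and u' = -0.650 (in units of c),
u = (u' + v)/(1 + u'v/c²):
u = (-0.650 + 0.929) / (1 + (-0.650)·0.929) = 0.2790/0.3962 = 0.7043
(Galilean addition would give +0.279c.)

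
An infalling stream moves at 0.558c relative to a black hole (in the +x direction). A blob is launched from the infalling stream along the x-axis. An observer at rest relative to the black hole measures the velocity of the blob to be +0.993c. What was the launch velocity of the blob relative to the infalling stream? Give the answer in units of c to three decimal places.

Invert the composition law: u' = (u − v)/(1 − uv/c²).
u' = (0.993 − 0.558) / (1 − (0.993)(0.558)) = 0.4350/0.4459 = 0.9755.

+0.976c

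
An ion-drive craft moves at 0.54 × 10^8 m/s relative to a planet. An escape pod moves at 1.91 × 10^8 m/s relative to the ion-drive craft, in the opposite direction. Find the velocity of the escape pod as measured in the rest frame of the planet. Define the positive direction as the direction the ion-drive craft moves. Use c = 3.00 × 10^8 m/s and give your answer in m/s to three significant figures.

In units of c (dividing by 3.00 × 10^8 m/s): v = 0.180, u' = -0.637.
u = (u' + v)/(1 + u'v/c²):
u = (-0.637 + 0.180) / (1 + (-0.637)·0.180) = -0.4567/0.8854 = -0.5158
Converting back: u = -0.5158 × 3.00 × 10^8 m/s.

-1.55 × 10^8 m/s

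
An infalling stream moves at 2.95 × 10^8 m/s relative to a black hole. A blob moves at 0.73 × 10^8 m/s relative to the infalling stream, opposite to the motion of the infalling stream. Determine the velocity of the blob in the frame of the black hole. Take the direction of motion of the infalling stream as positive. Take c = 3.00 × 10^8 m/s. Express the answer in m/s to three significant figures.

+2.92 × 10^8 m/s

In units of c (dividing by 3.00 × 10^8 m/s): v = 0.983, u' = -0.243.
u = (u' + v)/(1 + u'v/c²):
u = (-0.243 + 0.983) / (1 + (-0.243)·0.983) = 0.7400/0.7607 = 0.9728
(Galilean addition would give +0.740c.)
Converting back: u = 0.9728 × 3.00 × 10^8 m/s.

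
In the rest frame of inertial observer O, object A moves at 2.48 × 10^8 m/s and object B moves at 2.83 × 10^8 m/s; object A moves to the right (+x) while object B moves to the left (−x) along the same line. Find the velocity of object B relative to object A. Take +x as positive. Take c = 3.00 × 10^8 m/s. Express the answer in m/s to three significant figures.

β_A = 0.827, β_B = -0.943 (dividing each by c = 3.00 × 10^8 m/s).
Transform to A's frame with the inverse velocity-addition law: u' = (u − v)/(1 − uv/c²), taking u = β_B and v = β_A.
u' = (-0.943 − 0.827) / (1 − (0.827)(-0.943)) = -1.7700/1.7798 = -0.9945.
u' = -0.9945 × 3.00 × 10^8 m/s.

-2.98 × 10^8 m/s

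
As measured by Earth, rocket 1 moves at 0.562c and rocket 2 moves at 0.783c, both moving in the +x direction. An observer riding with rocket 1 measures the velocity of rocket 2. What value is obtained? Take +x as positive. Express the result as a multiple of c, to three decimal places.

β_A = 0.562, β_B = 0.783.
Transform to A's frame with the inverse velocity-addition law: u' = (u − v)/(1 − uv/c²), taking u = β_B and v = β_A.
u' = (0.783 − 0.562) / (1 − (0.562)(0.783)) = 0.2210/0.5600 = 0.3947.

+0.395c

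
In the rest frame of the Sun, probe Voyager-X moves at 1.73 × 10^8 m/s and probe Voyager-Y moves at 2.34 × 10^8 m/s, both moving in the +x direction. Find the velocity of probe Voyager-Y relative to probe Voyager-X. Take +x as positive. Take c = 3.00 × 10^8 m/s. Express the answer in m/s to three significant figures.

+1.11 × 10^8 m/s

β_A = 0.577, β_B = 0.780 (dividing each by c = 3.00 × 10^8 m/s).
Transform to A's frame with the inverse velocity-addition law: u' = (u − v)/(1 − uv/c²), taking u = β_B and v = β_A.
u' = (0.780 − 0.577) / (1 − (0.577)(0.780)) = 0.2033/0.5502 = 0.3696.
u' = 0.3696 × 3.00 × 10^8 m/s.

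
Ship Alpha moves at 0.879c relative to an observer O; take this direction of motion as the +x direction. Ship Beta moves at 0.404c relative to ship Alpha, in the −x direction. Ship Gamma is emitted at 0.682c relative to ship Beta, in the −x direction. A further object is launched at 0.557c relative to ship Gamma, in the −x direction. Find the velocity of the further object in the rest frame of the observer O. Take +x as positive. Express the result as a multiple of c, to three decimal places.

Apply u = (u' + v)/(1 + u'v/c²) successively, working outward toward the observer O.
Start: velocity of ship Alpha relative to the observer O = 0.8790c.
Compose with ship Beta (u' = -0.404 in ship Alpha frame): u_1 = (-0.404 + 0.879) / (1 + (-0.404)·0.879) = 0.4750/0.6449 = 0.7366.
Compose with ship Gamma (u' = -0.682 in ship Beta frame): u_2 = (-0.682 + 0.737) / (1 + (-0.682)·0.737) = 0.0546/0.4977 = 0.1096.
Compose with the further object (u' = -0.557 in ship Gamma frame): u_3 = (-0.557 + 0.110) / (1 + (-0.557)·0.110) = -0.4474/0.9389 = -0.4765.

-0.476c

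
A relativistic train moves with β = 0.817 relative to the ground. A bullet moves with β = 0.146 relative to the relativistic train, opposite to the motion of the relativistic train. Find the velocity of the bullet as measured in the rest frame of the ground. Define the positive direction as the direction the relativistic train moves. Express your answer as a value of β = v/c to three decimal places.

With v = 0.817 and u' = -0.146 (in units of c),
u = (u' + v)/(1 + u'v/c²):
u = (-0.146 + 0.817) / (1 + (-0.146)·0.817) = 0.6710/0.8807 = 0.7619
(Galilean addition would give +0.671c.)

β = +0.762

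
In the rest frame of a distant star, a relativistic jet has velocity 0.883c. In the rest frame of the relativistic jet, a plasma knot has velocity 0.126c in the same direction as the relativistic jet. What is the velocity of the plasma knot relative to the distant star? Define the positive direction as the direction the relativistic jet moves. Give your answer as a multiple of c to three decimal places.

With v = 0.883 and u' = 0.126 (in units of c),
u = (u' + v)/(1 + u'v/c²):
u = (0.126 + 0.883) / (1 + 0.126·0.883) = 1.0090/1.1113 = 0.9080

0.908c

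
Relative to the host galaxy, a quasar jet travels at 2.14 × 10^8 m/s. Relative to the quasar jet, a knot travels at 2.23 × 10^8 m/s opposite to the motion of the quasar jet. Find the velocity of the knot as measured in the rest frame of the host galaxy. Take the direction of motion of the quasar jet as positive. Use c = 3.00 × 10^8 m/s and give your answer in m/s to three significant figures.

In units of c (dividing by 3.00 × 10^8 m/s): v = 0.713, u' = -0.743.
u = (u' + v)/(1 + u'v/c²):
u = (-0.743 + 0.713) / (1 + (-0.743)·0.713) = -0.0300/0.4698 = -0.0639
Converting back: u = -0.0639 × 3.00 × 10^8 m/s.

-1.92 × 10^7 m/s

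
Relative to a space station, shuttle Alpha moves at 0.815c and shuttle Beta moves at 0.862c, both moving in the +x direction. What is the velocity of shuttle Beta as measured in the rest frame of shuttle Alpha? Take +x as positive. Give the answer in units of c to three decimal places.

+0.158c

β_A = 0.815, β_B = 0.862.
Transform to A's frame with the inverse velocity-addition law: u' = (u − v)/(1 − uv/c²), taking u = β_B and v = β_A.
u' = (0.862 − 0.815) / (1 − (0.815)(0.862)) = 0.0470/0.2975 = 0.1580.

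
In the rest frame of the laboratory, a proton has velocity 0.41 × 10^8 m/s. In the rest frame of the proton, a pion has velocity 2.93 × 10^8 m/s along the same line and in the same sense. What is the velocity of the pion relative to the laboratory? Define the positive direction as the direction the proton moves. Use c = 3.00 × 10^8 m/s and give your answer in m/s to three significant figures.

2.95 × 10^8 m/s

In units of c (dividing by 3.00 × 10^8 m/s): v = 0.137, u' = 0.977.
u = (u' + v)/(1 + u'v/c²):
u = (0.977 + 0.137) / (1 + 0.977·0.137) = 1.1133/1.1335 = 0.9822
(Galilean addition would give +1.113c, exceeding c.)
Converting back: u = 0.9822 × 3.00 × 10^8 m/s.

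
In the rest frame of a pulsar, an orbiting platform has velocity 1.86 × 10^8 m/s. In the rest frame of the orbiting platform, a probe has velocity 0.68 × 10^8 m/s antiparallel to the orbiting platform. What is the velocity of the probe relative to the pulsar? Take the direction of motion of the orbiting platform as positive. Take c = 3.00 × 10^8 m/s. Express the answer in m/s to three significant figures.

+1.37 × 10^8 m/s

In units of c (dividing by 3.00 × 10^8 m/s): v = 0.620, u' = -0.227.
u = (u' + v)/(1 + u'v/c²):
u = (-0.227 + 0.620) / (1 + (-0.227)·0.620) = 0.3933/0.8595 = 0.4576
Converting back: u = 0.4576 × 3.00 × 10^8 m/s.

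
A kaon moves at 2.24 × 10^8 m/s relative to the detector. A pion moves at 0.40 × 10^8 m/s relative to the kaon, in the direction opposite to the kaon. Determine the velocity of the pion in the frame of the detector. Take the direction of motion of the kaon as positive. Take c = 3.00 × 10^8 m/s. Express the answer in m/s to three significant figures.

In units of c (dividing by 3.00 × 10^8 m/s): v = 0.747, u' = -0.133.
u = (u' + v)/(1 + u'v/c²):
u = (-0.133 + 0.747) / (1 + (-0.133)·0.747) = 0.6133/0.9004 = 0.6811
(Galilean addition would give +0.613c.)
Converting back: u = 0.6811 × 3.00 × 10^8 m/s.

+2.04 × 10^8 m/s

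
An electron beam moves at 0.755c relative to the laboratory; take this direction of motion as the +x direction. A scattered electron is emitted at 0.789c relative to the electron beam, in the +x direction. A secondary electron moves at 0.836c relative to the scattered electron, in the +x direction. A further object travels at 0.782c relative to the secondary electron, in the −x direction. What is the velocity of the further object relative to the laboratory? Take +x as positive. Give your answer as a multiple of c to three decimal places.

Apply u = (u' + v)/(1 + u'v/c²) successively, working outward toward the laboratory.
Start: velocity of the electron beam relative to the laboratory = 0.7550c.
Compose with the scattered electron (u' = 0.789 in the electron beam frame): u_1 = (0.789 + 0.755) / (1 + 0.789·0.755) = 1.5440/1.5957 = 0.9676.
Compose with the secondary electron (u' = 0.836 in the scattered electron frame): u_2 = (0.836 + 0.968) / (1 + 0.836·0.968) = 1.8036/1.8089 = 0.9971.
Compose with the further object (u' = -0.782 in the secondary electron frame): u_3 = (-0.782 + 0.997) / (1 + (-0.782)·0.997) = 0.2151/0.2203 = 0.9762.

+0.976c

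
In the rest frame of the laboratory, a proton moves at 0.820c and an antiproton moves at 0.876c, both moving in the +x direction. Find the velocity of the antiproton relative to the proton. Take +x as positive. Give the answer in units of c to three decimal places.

+0.199c

β_A = 0.820, β_B = 0.876.
Transform to A's frame with the inverse velocity-addition law: u' = (u − v)/(1 − uv/c²), taking u = β_B and v = β_A.
u' = (0.876 − 0.820) / (1 − (0.820)(0.876)) = 0.0560/0.2817 = 0.1988.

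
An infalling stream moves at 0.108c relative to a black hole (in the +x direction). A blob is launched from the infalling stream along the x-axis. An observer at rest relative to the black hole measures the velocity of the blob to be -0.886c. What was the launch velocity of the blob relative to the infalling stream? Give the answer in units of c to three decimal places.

-0.907c

Invert the composition law: u' = (u − v)/(1 − uv/c²).
u' = (-0.886 − 0.108) / (1 − (-0.886)(0.108)) = -0.9940/1.0957 = -0.9072.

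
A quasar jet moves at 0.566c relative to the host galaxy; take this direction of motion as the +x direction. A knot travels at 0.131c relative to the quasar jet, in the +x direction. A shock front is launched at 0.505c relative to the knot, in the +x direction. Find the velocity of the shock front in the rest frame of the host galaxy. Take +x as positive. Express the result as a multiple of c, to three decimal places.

0.869c

Apply u = (u' + v)/(1 + u'v/c²) successively, working outward toward the host galaxy.
Start: velocity of the quasar jet relative to the host galaxy = 0.5660c.
Compose with the knot (u' = 0.131 in the quasar jet frame): u_1 = (0.131 + 0.566) / (1 + 0.131·0.566) = 0.6970/1.0741 = 0.6489.
Compose with the shock front (u' = 0.505 in the knot frame): u_2 = (0.505 + 0.649) / (1 + 0.505·0.649) = 1.1539/1.3277 = 0.8691.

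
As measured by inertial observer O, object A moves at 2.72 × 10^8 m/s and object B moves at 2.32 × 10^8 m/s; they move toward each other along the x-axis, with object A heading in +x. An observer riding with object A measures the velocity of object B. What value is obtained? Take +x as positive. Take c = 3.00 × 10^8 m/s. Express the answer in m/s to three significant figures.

β_A = 0.907, β_B = -0.773 (dividing each by c = 3.00 × 10^8 m/s).
Transform to A's frame with the inverse velocity-addition law: u' = (u − v)/(1 − uv/c²), taking u = β_B and v = β_A.
u' = (-0.773 − 0.907) / (1 − (0.907)(-0.773)) = -1.6800/1.7012 = -0.9876.
u' = -0.9876 × 3.00 × 10^8 m/s.

-2.96 × 10^8 m/s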